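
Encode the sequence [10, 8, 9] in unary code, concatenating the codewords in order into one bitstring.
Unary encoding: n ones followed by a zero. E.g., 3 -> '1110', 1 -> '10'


Encode each number as n ones followed by a terminating 0:
  10 -> 11111111110 (11 bits)
  8 -> 111111110 (9 bits)
  9 -> 1111111110 (10 bits)
Total length = 11 + 9 + 10 = 30 bits.

Unary([10, 8, 9]) = 111111111101111111101111111110 (30 bits)


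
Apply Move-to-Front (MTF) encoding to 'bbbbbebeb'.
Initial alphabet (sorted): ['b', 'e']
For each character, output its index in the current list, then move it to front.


MTF encoding:
'b': index 0 in ['b', 'e'] -> ['b', 'e']
'b': index 0 in ['b', 'e'] -> ['b', 'e']
'b': index 0 in ['b', 'e'] -> ['b', 'e']
'b': index 0 in ['b', 'e'] -> ['b', 'e']
'b': index 0 in ['b', 'e'] -> ['b', 'e']
'e': index 1 in ['b', 'e'] -> ['e', 'b']
'b': index 1 in ['e', 'b'] -> ['b', 'e']
'e': index 1 in ['b', 'e'] -> ['e', 'b']
'b': index 1 in ['e', 'b'] -> ['b', 'e']


Output: [0, 0, 0, 0, 0, 1, 1, 1, 1]


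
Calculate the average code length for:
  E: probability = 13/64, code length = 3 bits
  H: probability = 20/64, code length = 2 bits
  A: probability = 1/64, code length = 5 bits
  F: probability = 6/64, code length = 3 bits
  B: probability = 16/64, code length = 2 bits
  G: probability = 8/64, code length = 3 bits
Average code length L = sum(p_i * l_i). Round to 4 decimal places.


Weighted contributions p_i * l_i:
  E: (13/64) * 3 = 39/64
  H: (20/64) * 2 = 40/64
  A: (1/64) * 5 = 5/64
  F: (6/64) * 3 = 18/64
  B: (16/64) * 2 = 32/64
  G: (8/64) * 3 = 24/64
Sum = (39 + 40 + 5 + 18 + 32 + 24)/64 = 158/64

L = 158/64 = 2.4688 bits/symbol


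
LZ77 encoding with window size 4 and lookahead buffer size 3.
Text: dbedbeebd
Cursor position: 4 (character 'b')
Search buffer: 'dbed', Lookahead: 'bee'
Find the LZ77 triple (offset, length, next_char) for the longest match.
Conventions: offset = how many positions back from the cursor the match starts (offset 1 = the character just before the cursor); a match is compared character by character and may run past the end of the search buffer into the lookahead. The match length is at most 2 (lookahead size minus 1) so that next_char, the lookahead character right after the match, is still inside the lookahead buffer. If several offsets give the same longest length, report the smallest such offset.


Try each offset into the search buffer:
  offset=1 (pos 3, char 'd'): match length 0
  offset=2 (pos 2, char 'e'): match length 0
  offset=3 (pos 1, char 'b'): match length 2
  offset=4 (pos 0, char 'd'): match length 0
Longest match has length 2 at offset 3.
next_char = character at position 4 + 2 = 6 -> 'e'

Best match: offset=3, length=2 (matching 'be' starting at position 1)
LZ77 triple: (3, 2, 'e')


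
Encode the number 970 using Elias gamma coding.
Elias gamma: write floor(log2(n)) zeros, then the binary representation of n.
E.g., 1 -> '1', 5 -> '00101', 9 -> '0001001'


num_bits = floor(log2(970)) + 1 = 10
leading_zeros = num_bits - 1 = 9
binary(970) = 1111001010

Elias gamma(970) = '000000000' + '1111001010' = 0000000001111001010 (19 bits)


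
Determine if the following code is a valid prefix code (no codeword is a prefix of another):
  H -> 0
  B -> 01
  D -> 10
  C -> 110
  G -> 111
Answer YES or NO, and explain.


Checking each pair (does one codeword prefix another?):
  H='0' vs B='01': prefix -- VIOLATION

NO -- this is NOT a valid prefix code. H (0) is a prefix of B (01).


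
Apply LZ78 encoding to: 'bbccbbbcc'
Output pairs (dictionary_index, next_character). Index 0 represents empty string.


LZ78 encoding steps:
Dictionary: {0: ''}
Step 1: w='' (idx 0), next='b' -> output (0, 'b'), add 'b' as idx 1
Step 2: w='b' (idx 1), next='c' -> output (1, 'c'), add 'bc' as idx 2
Step 3: w='' (idx 0), next='c' -> output (0, 'c'), add 'c' as idx 3
Step 4: w='b' (idx 1), next='b' -> output (1, 'b'), add 'bb' as idx 4
Step 5: w='bc' (idx 2), next='c' -> output (2, 'c'), add 'bcc' as idx 5


Encoded: [(0, 'b'), (1, 'c'), (0, 'c'), (1, 'b'), (2, 'c')]


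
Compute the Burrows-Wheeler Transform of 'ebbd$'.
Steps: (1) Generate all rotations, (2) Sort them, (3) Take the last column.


Rotations (sorted):
  0: $ebbd -> last char: d
  1: bbd$e -> last char: e
  2: bd$eb -> last char: b
  3: d$ebb -> last char: b
  4: ebbd$ -> last char: $


BWT = debb$


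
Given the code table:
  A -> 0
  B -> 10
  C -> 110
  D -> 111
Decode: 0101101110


Decoding:
0 -> A
10 -> B
110 -> C
111 -> D
0 -> A


Result: ABCDA


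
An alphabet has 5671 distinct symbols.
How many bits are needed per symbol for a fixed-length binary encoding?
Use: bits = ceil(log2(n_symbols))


log2(5671) = 12.4694
Bracket: 2^12 = 4096 < 5671 <= 2^13 = 8192
So ceil(log2(5671)) = 13

bits = ceil(log2(5671)) = ceil(12.4694) = 13 bits


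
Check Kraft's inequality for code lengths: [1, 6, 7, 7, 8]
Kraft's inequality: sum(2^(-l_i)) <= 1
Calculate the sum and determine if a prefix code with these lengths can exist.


Sum = 2^(-1) + 2^(-6) + 2^(-7) + 2^(-7) + 2^(-8)
    = 0.5 + 0.015625 + 0.0078125 + 0.0078125 + 0.00390625
    = 137/256 = 0.53515625
Since 0.53515625 <= 1, Kraft's inequality IS satisfied.
A prefix code with these lengths CAN exist.

Kraft sum = 0.53515625. Satisfied.


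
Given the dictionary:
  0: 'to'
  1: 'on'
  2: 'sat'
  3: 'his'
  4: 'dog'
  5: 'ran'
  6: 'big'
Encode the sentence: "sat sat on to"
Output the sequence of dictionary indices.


Look up each word in the dictionary:
  'sat' -> 2
  'sat' -> 2
  'on' -> 1
  'to' -> 0

Encoded: [2, 2, 1, 0]


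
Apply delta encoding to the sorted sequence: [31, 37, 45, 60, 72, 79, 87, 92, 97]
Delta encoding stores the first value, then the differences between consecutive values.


First value: 31
Deltas:
  37 - 31 = 6
  45 - 37 = 8
  60 - 45 = 15
  72 - 60 = 12
  79 - 72 = 7
  87 - 79 = 8
  92 - 87 = 5
  97 - 92 = 5


Delta encoded: [31, 6, 8, 15, 12, 7, 8, 5, 5]


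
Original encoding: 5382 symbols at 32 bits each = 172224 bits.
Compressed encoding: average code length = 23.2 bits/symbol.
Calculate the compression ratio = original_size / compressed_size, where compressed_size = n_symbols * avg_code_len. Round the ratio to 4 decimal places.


original_size = n_symbols * orig_bits = 5382 * 32 = 172224 bits
compressed_size = n_symbols * avg_code_len = 5382 * 23.2 = 124862.4 bits
ratio = original_size / compressed_size = 172224 / 124862.4 = 1.3793

Compression ratio = 1.3793


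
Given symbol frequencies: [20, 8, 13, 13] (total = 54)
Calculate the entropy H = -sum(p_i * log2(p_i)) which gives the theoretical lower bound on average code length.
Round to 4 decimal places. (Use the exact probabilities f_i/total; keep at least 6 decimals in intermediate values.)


Per-symbol terms -p_i * log2(p_i) with p_i = f_i/54:
  p = 20/54 = 0.370370: log2(p) = -1.432959, -p*log2(p) = 0.530726
  p = 8/54 = 0.148148: log2(p) = -2.754888, -p*log2(p) = 0.408131
  p = 13/54 = 0.240741: log2(p) = -2.054448, -p*log2(p) = 0.494589
  p = 13/54 = 0.240741: log2(p) = -2.054448, -p*log2(p) = 0.494589
H = 0.530726 + 0.408131 + 0.494589 + 0.494589 = 1.928035

H = 1.928 bits/symbol


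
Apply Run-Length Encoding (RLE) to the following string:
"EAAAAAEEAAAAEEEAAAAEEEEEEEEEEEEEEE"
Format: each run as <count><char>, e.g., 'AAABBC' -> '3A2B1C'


Scanning runs left to right:
  i=0: run of 'E' x 1 -> '1E'
  i=1: run of 'A' x 5 -> '5A'
  i=6: run of 'E' x 2 -> '2E'
  i=8: run of 'A' x 4 -> '4A'
  i=12: run of 'E' x 3 -> '3E'
  i=15: run of 'A' x 4 -> '4A'
  i=19: run of 'E' x 15 -> '15E'

RLE = 1E5A2E4A3E4A15E


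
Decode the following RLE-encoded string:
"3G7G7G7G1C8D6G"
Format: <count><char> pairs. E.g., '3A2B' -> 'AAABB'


Expanding each <count><char> pair:
  3G -> 'GGG'
  7G -> 'GGGGGGG'
  7G -> 'GGGGGGG'
  7G -> 'GGGGGGG'
  1C -> 'C'
  8D -> 'DDDDDDDD'
  6G -> 'GGGGGG'

Decoded = GGGGGGGGGGGGGGGGGGGGGGGGCDDDDDDDDGGGGGG


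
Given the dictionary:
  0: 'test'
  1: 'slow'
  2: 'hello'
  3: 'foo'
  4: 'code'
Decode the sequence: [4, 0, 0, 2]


Look up each index in the dictionary:
  4 -> 'code'
  0 -> 'test'
  0 -> 'test'
  2 -> 'hello'

Decoded: "code test test hello"


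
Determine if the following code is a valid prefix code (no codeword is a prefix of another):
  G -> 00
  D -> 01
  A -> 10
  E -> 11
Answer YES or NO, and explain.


Checking each pair (does one codeword prefix another?):
  G='00' vs D='01': no prefix
  G='00' vs A='10': no prefix
  G='00' vs E='11': no prefix
  D='01' vs G='00': no prefix
  D='01' vs A='10': no prefix
  D='01' vs E='11': no prefix
  A='10' vs G='00': no prefix
  A='10' vs D='01': no prefix
  A='10' vs E='11': no prefix
  E='11' vs G='00': no prefix
  E='11' vs D='01': no prefix
  E='11' vs A='10': no prefix
No violation found over all pairs.

YES -- this is a valid prefix code. No codeword is a prefix of any other codeword.


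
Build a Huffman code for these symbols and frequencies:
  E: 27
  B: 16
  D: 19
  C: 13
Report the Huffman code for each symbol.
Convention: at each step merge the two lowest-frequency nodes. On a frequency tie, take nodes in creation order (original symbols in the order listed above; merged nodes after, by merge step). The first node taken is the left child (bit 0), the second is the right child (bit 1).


Huffman tree construction:
Step 1: Merge C(13) + B(16) = 29
Step 2: Merge D(19) + E(27) = 46
Step 3: Merge (C+B)(29) + (D+E)(46) = 75
Read each symbol's code off the tree from the root (left child = 0, right child = 1).

Codes:
  E: 11 (length 2)
  B: 01 (length 2)
  D: 10 (length 2)
  C: 00 (length 2)
Average code length: 150/75 = 2.0000 bits/symbol


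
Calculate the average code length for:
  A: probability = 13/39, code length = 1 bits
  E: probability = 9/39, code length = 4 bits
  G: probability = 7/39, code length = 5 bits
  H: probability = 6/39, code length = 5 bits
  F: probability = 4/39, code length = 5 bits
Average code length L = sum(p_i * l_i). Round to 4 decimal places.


Weighted contributions p_i * l_i:
  A: (13/39) * 1 = 13/39
  E: (9/39) * 4 = 36/39
  G: (7/39) * 5 = 35/39
  H: (6/39) * 5 = 30/39
  F: (4/39) * 5 = 20/39
Sum = (13 + 36 + 35 + 30 + 20)/39 = 134/39

L = 134/39 = 3.4359 bits/symbol


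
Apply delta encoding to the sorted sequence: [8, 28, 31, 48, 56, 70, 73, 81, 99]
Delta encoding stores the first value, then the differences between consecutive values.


First value: 8
Deltas:
  28 - 8 = 20
  31 - 28 = 3
  48 - 31 = 17
  56 - 48 = 8
  70 - 56 = 14
  73 - 70 = 3
  81 - 73 = 8
  99 - 81 = 18


Delta encoded: [8, 20, 3, 17, 8, 14, 3, 8, 18]


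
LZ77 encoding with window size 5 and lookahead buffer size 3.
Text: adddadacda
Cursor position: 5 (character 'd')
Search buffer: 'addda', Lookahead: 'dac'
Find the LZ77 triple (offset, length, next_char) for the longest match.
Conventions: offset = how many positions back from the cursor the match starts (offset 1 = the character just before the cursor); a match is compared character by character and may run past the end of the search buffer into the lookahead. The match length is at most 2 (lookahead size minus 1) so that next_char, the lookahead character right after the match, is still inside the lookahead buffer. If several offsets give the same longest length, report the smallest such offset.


Try each offset into the search buffer:
  offset=1 (pos 4, char 'a'): match length 0
  offset=2 (pos 3, char 'd'): match length 2
  offset=3 (pos 2, char 'd'): match length 1
  offset=4 (pos 1, char 'd'): match length 1
  offset=5 (pos 0, char 'a'): match length 0
Longest match has length 2 at offset 2.
next_char = character at position 5 + 2 = 7 -> 'c'

Best match: offset=2, length=2 (matching 'da' starting at position 3)
LZ77 triple: (2, 2, 'c')


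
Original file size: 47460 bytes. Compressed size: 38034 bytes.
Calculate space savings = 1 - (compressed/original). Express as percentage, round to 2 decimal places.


ratio = compressed/original = 38034/47460 = 0.801391
savings = 1 - ratio = 1 - 0.801391 = 0.198609
as a percentage: 0.198609 * 100 = 19.86%

Space savings = 1 - 38034/47460 = 19.86%


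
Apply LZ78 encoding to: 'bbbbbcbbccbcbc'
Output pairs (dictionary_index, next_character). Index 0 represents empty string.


LZ78 encoding steps:
Dictionary: {0: ''}
Step 1: w='' (idx 0), next='b' -> output (0, 'b'), add 'b' as idx 1
Step 2: w='b' (idx 1), next='b' -> output (1, 'b'), add 'bb' as idx 2
Step 3: w='bb' (idx 2), next='c' -> output (2, 'c'), add 'bbc' as idx 3
Step 4: w='bbc' (idx 3), next='c' -> output (3, 'c'), add 'bbcc' as idx 4
Step 5: w='b' (idx 1), next='c' -> output (1, 'c'), add 'bc' as idx 5
Step 6: w='bc' (idx 5), end of input -> output (5, '')


Encoded: [(0, 'b'), (1, 'b'), (2, 'c'), (3, 'c'), (1, 'c'), (5, '')]


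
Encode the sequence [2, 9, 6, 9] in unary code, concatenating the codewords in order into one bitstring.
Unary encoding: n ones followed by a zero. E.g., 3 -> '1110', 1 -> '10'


Encode each number as n ones followed by a terminating 0:
  2 -> 110 (3 bits)
  9 -> 1111111110 (10 bits)
  6 -> 1111110 (7 bits)
  9 -> 1111111110 (10 bits)
Total length = 3 + 10 + 7 + 10 = 30 bits.

Unary([2, 9, 6, 9]) = 110111111111011111101111111110 (30 bits)


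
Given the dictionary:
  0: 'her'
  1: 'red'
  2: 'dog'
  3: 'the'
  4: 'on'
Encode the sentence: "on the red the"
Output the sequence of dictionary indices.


Look up each word in the dictionary:
  'on' -> 4
  'the' -> 3
  'red' -> 1
  'the' -> 3

Encoded: [4, 3, 1, 3]


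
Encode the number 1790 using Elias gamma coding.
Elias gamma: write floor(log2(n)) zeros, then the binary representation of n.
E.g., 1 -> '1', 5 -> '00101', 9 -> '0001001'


num_bits = floor(log2(1790)) + 1 = 11
leading_zeros = num_bits - 1 = 10
binary(1790) = 11011111110

Elias gamma(1790) = '0000000000' + '11011111110' = 000000000011011111110 (21 bits)


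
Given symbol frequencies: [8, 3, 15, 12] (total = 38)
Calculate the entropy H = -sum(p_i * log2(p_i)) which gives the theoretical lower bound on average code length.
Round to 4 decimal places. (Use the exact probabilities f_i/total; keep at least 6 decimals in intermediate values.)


Per-symbol terms -p_i * log2(p_i) with p_i = f_i/38:
  p = 8/38 = 0.210526: log2(p) = -2.247928, -p*log2(p) = 0.473248
  p = 3/38 = 0.078947: log2(p) = -3.662965, -p*log2(p) = 0.289181
  p = 15/38 = 0.394737: log2(p) = -1.341037, -p*log2(p) = 0.529357
  p = 12/38 = 0.315789: log2(p) = -1.662965, -p*log2(p) = 0.525147
H = 0.473248 + 0.289181 + 0.529357 + 0.525147 = 1.816933

H = 1.8169 bits/symbol


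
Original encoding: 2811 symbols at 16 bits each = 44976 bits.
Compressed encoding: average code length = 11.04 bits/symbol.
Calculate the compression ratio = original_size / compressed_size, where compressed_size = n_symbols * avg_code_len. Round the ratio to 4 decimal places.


original_size = n_symbols * orig_bits = 2811 * 16 = 44976 bits
compressed_size = n_symbols * avg_code_len = 2811 * 11.04 = 31033.44 bits
ratio = original_size / compressed_size = 44976 / 31033.44 = 1.4493

Compression ratio = 1.4493


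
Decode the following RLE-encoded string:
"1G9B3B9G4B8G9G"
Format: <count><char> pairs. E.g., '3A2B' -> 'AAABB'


Expanding each <count><char> pair:
  1G -> 'G'
  9B -> 'BBBBBBBBB'
  3B -> 'BBB'
  9G -> 'GGGGGGGGG'
  4B -> 'BBBB'
  8G -> 'GGGGGGGG'
  9G -> 'GGGGGGGGG'

Decoded = GBBBBBBBBBBBBGGGGGGGGGBBBBGGGGGGGGGGGGGGGGG


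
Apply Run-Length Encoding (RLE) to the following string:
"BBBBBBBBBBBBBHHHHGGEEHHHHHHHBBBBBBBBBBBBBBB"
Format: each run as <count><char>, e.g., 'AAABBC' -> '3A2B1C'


Scanning runs left to right:
  i=0: run of 'B' x 13 -> '13B'
  i=13: run of 'H' x 4 -> '4H'
  i=17: run of 'G' x 2 -> '2G'
  i=19: run of 'E' x 2 -> '2E'
  i=21: run of 'H' x 7 -> '7H'
  i=28: run of 'B' x 15 -> '15B'

RLE = 13B4H2G2E7H15B


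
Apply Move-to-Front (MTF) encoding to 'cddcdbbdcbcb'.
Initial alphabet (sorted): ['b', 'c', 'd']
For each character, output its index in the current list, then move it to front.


MTF encoding:
'c': index 1 in ['b', 'c', 'd'] -> ['c', 'b', 'd']
'd': index 2 in ['c', 'b', 'd'] -> ['d', 'c', 'b']
'd': index 0 in ['d', 'c', 'b'] -> ['d', 'c', 'b']
'c': index 1 in ['d', 'c', 'b'] -> ['c', 'd', 'b']
'd': index 1 in ['c', 'd', 'b'] -> ['d', 'c', 'b']
'b': index 2 in ['d', 'c', 'b'] -> ['b', 'd', 'c']
'b': index 0 in ['b', 'd', 'c'] -> ['b', 'd', 'c']
'd': index 1 in ['b', 'd', 'c'] -> ['d', 'b', 'c']
'c': index 2 in ['d', 'b', 'c'] -> ['c', 'd', 'b']
'b': index 2 in ['c', 'd', 'b'] -> ['b', 'c', 'd']
'c': index 1 in ['b', 'c', 'd'] -> ['c', 'b', 'd']
'b': index 1 in ['c', 'b', 'd'] -> ['b', 'c', 'd']


Output: [1, 2, 0, 1, 1, 2, 0, 1, 2, 2, 1, 1]


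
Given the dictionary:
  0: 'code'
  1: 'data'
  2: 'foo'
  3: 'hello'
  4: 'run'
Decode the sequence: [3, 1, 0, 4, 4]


Look up each index in the dictionary:
  3 -> 'hello'
  1 -> 'data'
  0 -> 'code'
  4 -> 'run'
  4 -> 'run'

Decoded: "hello data code run run"


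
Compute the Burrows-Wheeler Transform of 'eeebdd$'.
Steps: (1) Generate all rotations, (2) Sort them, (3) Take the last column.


Rotations (sorted):
  0: $eeebdd -> last char: d
  1: bdd$eee -> last char: e
  2: d$eeebd -> last char: d
  3: dd$eeeb -> last char: b
  4: ebdd$ee -> last char: e
  5: eebdd$e -> last char: e
  6: eeebdd$ -> last char: $


BWT = dedbee$


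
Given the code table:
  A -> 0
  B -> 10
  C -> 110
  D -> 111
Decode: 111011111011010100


Decoding:
111 -> D
0 -> A
111 -> D
110 -> C
110 -> C
10 -> B
10 -> B
0 -> A


Result: DADCCBBA


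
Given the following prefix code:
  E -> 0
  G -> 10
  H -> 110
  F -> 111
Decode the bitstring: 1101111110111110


Decoding step by step:
Bits 110 -> H
Bits 111 -> F
Bits 111 -> F
Bits 0 -> E
Bits 111 -> F
Bits 110 -> H


Decoded message: HFFEFH


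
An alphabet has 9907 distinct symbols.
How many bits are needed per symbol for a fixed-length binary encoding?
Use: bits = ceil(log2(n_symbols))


log2(9907) = 13.2742
Bracket: 2^13 = 8192 < 9907 <= 2^14 = 16384
So ceil(log2(9907)) = 14

bits = ceil(log2(9907)) = ceil(13.2742) = 14 bits


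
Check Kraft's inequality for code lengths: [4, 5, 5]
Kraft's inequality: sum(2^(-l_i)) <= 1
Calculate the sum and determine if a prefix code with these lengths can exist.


Sum = 2^(-4) + 2^(-5) + 2^(-5)
    = 0.0625 + 0.03125 + 0.03125
    = 4/32 = 0.125
Since 0.125 <= 1, Kraft's inequality IS satisfied.
A prefix code with these lengths CAN exist.

Kraft sum = 0.125. Satisfied.


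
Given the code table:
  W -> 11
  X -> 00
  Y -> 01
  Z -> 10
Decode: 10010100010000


Decoding:
10 -> Z
01 -> Y
01 -> Y
00 -> X
01 -> Y
00 -> X
00 -> X


Result: ZYYXYXX


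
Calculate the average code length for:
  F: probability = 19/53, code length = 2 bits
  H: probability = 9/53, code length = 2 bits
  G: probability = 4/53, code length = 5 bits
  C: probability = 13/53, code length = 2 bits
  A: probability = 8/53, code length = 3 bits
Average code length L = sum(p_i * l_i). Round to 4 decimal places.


Weighted contributions p_i * l_i:
  F: (19/53) * 2 = 38/53
  H: (9/53) * 2 = 18/53
  G: (4/53) * 5 = 20/53
  C: (13/53) * 2 = 26/53
  A: (8/53) * 3 = 24/53
Sum = (38 + 18 + 20 + 26 + 24)/53 = 126/53

L = 126/53 = 2.3774 bits/symbol


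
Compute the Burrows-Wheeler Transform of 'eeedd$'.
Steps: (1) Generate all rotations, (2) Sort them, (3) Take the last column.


Rotations (sorted):
  0: $eeedd -> last char: d
  1: d$eeed -> last char: d
  2: dd$eee -> last char: e
  3: edd$ee -> last char: e
  4: eedd$e -> last char: e
  5: eeedd$ -> last char: $


BWT = ddeee$


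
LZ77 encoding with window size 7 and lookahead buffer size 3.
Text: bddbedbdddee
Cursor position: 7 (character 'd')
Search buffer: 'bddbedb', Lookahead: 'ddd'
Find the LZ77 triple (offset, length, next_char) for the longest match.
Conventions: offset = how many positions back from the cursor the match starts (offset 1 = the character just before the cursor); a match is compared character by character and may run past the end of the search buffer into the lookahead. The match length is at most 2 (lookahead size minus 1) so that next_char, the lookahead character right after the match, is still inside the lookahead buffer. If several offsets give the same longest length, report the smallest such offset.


Try each offset into the search buffer:
  offset=1 (pos 6, char 'b'): match length 0
  offset=2 (pos 5, char 'd'): match length 1
  offset=3 (pos 4, char 'e'): match length 0
  offset=4 (pos 3, char 'b'): match length 0
  offset=5 (pos 2, char 'd'): match length 1
  offset=6 (pos 1, char 'd'): match length 2
  offset=7 (pos 0, char 'b'): match length 0
Longest match has length 2 at offset 6.
next_char = character at position 7 + 2 = 9 -> 'd'

Best match: offset=6, length=2 (matching 'dd' starting at position 1)
LZ77 triple: (6, 2, 'd')


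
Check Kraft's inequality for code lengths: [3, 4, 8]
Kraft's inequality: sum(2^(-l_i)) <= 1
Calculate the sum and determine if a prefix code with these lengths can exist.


Sum = 2^(-3) + 2^(-4) + 2^(-8)
    = 0.125 + 0.0625 + 0.00390625
    = 49/256 = 0.19140625
Since 0.19140625 <= 1, Kraft's inequality IS satisfied.
A prefix code with these lengths CAN exist.

Kraft sum = 0.19140625. Satisfied.


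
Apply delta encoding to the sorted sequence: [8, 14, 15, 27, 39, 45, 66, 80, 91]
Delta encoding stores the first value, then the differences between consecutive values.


First value: 8
Deltas:
  14 - 8 = 6
  15 - 14 = 1
  27 - 15 = 12
  39 - 27 = 12
  45 - 39 = 6
  66 - 45 = 21
  80 - 66 = 14
  91 - 80 = 11


Delta encoded: [8, 6, 1, 12, 12, 6, 21, 14, 11]


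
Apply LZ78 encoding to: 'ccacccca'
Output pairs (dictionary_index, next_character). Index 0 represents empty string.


LZ78 encoding steps:
Dictionary: {0: ''}
Step 1: w='' (idx 0), next='c' -> output (0, 'c'), add 'c' as idx 1
Step 2: w='c' (idx 1), next='a' -> output (1, 'a'), add 'ca' as idx 2
Step 3: w='c' (idx 1), next='c' -> output (1, 'c'), add 'cc' as idx 3
Step 4: w='cc' (idx 3), next='a' -> output (3, 'a'), add 'cca' as idx 4


Encoded: [(0, 'c'), (1, 'a'), (1, 'c'), (3, 'a')]


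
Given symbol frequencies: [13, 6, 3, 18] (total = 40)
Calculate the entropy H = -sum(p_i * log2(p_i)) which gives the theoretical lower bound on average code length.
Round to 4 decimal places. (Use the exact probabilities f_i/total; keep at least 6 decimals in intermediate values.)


Per-symbol terms -p_i * log2(p_i) with p_i = f_i/40:
  p = 13/40 = 0.325000: log2(p) = -1.621488, -p*log2(p) = 0.526984
  p = 6/40 = 0.150000: log2(p) = -2.736966, -p*log2(p) = 0.410545
  p = 3/40 = 0.075000: log2(p) = -3.736966, -p*log2(p) = 0.280272
  p = 18/40 = 0.450000: log2(p) = -1.152003, -p*log2(p) = 0.518401
H = 0.526984 + 0.410545 + 0.280272 + 0.518401 = 1.736202

H = 1.7362 bits/symbol


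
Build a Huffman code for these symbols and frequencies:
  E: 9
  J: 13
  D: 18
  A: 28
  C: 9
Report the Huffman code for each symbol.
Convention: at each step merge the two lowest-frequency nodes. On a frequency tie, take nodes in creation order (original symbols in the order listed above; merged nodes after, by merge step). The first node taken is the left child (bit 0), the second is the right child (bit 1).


Huffman tree construction:
Step 1: Merge E(9) + C(9) = 18
Step 2: Merge J(13) + D(18) = 31
Step 3: Merge (E+C)(18) + A(28) = 46
Step 4: Merge (J+D)(31) + ((E+C)+A)(46) = 77
Read each symbol's code off the tree from the root (left child = 0, right child = 1).

Codes:
  E: 100 (length 3)
  J: 00 (length 2)
  D: 01 (length 2)
  A: 11 (length 2)
  C: 101 (length 3)
Average code length: 172/77 = 2.2338 bits/symbol


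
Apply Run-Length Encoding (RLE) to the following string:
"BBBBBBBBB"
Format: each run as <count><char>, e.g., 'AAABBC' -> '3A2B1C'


Scanning runs left to right:
  i=0: run of 'B' x 9 -> '9B'

RLE = 9B


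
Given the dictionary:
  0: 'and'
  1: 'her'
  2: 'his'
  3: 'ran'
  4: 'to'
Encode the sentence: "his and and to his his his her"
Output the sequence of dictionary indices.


Look up each word in the dictionary:
  'his' -> 2
  'and' -> 0
  'and' -> 0
  'to' -> 4
  'his' -> 2
  'his' -> 2
  'his' -> 2
  'her' -> 1

Encoded: [2, 0, 0, 4, 2, 2, 2, 1]


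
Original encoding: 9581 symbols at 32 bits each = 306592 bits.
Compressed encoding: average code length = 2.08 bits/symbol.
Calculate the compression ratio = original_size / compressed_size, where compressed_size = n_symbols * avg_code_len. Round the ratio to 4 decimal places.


original_size = n_symbols * orig_bits = 9581 * 32 = 306592 bits
compressed_size = n_symbols * avg_code_len = 9581 * 2.08 = 19928.48 bits
ratio = original_size / compressed_size = 306592 / 19928.48 = 15.3846

Compression ratio = 15.3846


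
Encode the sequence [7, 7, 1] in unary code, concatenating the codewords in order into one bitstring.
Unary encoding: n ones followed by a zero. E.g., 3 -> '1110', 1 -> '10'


Encode each number as n ones followed by a terminating 0:
  7 -> 11111110 (8 bits)
  7 -> 11111110 (8 bits)
  1 -> 10 (2 bits)
Total length = 8 + 8 + 2 = 18 bits.

Unary([7, 7, 1]) = 111111101111111010 (18 bits)


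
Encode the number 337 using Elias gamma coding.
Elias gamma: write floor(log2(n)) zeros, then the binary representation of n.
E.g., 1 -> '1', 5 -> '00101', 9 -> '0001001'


num_bits = floor(log2(337)) + 1 = 9
leading_zeros = num_bits - 1 = 8
binary(337) = 101010001

Elias gamma(337) = '00000000' + '101010001' = 00000000101010001 (17 bits)


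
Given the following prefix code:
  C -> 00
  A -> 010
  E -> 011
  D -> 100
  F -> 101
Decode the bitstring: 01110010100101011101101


Decoding step by step:
Bits 011 -> E
Bits 100 -> D
Bits 101 -> F
Bits 00 -> C
Bits 101 -> F
Bits 011 -> E
Bits 101 -> F
Bits 101 -> F


Decoded message: EDFCFEFF


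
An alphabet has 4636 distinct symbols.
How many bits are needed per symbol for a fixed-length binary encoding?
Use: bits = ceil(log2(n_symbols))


log2(4636) = 12.1787
Bracket: 2^12 = 4096 < 4636 <= 2^13 = 8192
So ceil(log2(4636)) = 13

bits = ceil(log2(4636)) = ceil(12.1787) = 13 bits


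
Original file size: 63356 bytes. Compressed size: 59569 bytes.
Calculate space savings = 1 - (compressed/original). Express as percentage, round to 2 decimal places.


ratio = compressed/original = 59569/63356 = 0.940227
savings = 1 - ratio = 1 - 0.940227 = 0.059773
as a percentage: 0.059773 * 100 = 5.98%

Space savings = 1 - 59569/63356 = 5.98%


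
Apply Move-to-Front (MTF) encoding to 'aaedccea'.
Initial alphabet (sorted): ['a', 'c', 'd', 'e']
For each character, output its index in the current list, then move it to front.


MTF encoding:
'a': index 0 in ['a', 'c', 'd', 'e'] -> ['a', 'c', 'd', 'e']
'a': index 0 in ['a', 'c', 'd', 'e'] -> ['a', 'c', 'd', 'e']
'e': index 3 in ['a', 'c', 'd', 'e'] -> ['e', 'a', 'c', 'd']
'd': index 3 in ['e', 'a', 'c', 'd'] -> ['d', 'e', 'a', 'c']
'c': index 3 in ['d', 'e', 'a', 'c'] -> ['c', 'd', 'e', 'a']
'c': index 0 in ['c', 'd', 'e', 'a'] -> ['c', 'd', 'e', 'a']
'e': index 2 in ['c', 'd', 'e', 'a'] -> ['e', 'c', 'd', 'a']
'a': index 3 in ['e', 'c', 'd', 'a'] -> ['a', 'e', 'c', 'd']


Output: [0, 0, 3, 3, 3, 0, 2, 3]


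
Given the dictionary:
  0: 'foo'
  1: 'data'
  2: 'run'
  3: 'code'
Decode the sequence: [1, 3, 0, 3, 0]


Look up each index in the dictionary:
  1 -> 'data'
  3 -> 'code'
  0 -> 'foo'
  3 -> 'code'
  0 -> 'foo'

Decoded: "data code foo code foo"


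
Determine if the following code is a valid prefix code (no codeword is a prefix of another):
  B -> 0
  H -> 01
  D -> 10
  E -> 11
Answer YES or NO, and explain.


Checking each pair (does one codeword prefix another?):
  B='0' vs H='01': prefix -- VIOLATION

NO -- this is NOT a valid prefix code. B (0) is a prefix of H (01).


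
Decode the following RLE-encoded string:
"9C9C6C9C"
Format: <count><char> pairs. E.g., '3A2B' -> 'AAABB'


Expanding each <count><char> pair:
  9C -> 'CCCCCCCCC'
  9C -> 'CCCCCCCCC'
  6C -> 'CCCCCC'
  9C -> 'CCCCCCCCC'

Decoded = CCCCCCCCCCCCCCCCCCCCCCCCCCCCCCCCC


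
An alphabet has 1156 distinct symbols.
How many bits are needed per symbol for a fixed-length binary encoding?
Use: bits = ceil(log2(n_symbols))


log2(1156) = 10.1749
Bracket: 2^10 = 1024 < 1156 <= 2^11 = 2048
So ceil(log2(1156)) = 11

bits = ceil(log2(1156)) = ceil(10.1749) = 11 bits


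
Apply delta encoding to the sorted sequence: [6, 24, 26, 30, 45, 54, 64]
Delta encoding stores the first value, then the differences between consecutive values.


First value: 6
Deltas:
  24 - 6 = 18
  26 - 24 = 2
  30 - 26 = 4
  45 - 30 = 15
  54 - 45 = 9
  64 - 54 = 10


Delta encoded: [6, 18, 2, 4, 15, 9, 10]


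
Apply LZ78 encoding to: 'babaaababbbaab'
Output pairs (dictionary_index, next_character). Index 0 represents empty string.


LZ78 encoding steps:
Dictionary: {0: ''}
Step 1: w='' (idx 0), next='b' -> output (0, 'b'), add 'b' as idx 1
Step 2: w='' (idx 0), next='a' -> output (0, 'a'), add 'a' as idx 2
Step 3: w='b' (idx 1), next='a' -> output (1, 'a'), add 'ba' as idx 3
Step 4: w='a' (idx 2), next='a' -> output (2, 'a'), add 'aa' as idx 4
Step 5: w='ba' (idx 3), next='b' -> output (3, 'b'), add 'bab' as idx 5
Step 6: w='b' (idx 1), next='b' -> output (1, 'b'), add 'bb' as idx 6
Step 7: w='aa' (idx 4), next='b' -> output (4, 'b'), add 'aab' as idx 7


Encoded: [(0, 'b'), (0, 'a'), (1, 'a'), (2, 'a'), (3, 'b'), (1, 'b'), (4, 'b')]


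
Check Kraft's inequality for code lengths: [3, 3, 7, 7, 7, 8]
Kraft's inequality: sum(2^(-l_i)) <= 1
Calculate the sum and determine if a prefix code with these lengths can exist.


Sum = 2^(-3) + 2^(-3) + 2^(-7) + 2^(-7) + 2^(-7) + 2^(-8)
    = 0.125 + 0.125 + 0.0078125 + 0.0078125 + 0.0078125 + 0.00390625
    = 71/256 = 0.27734375
Since 0.27734375 <= 1, Kraft's inequality IS satisfied.
A prefix code with these lengths CAN exist.

Kraft sum = 0.27734375. Satisfied.


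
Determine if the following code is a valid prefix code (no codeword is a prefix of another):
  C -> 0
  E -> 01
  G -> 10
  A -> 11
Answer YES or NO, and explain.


Checking each pair (does one codeword prefix another?):
  C='0' vs E='01': prefix -- VIOLATION

NO -- this is NOT a valid prefix code. C (0) is a prefix of E (01).


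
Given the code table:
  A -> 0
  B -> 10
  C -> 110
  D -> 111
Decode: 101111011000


Decoding:
10 -> B
111 -> D
10 -> B
110 -> C
0 -> A
0 -> A


Result: BDBCAA


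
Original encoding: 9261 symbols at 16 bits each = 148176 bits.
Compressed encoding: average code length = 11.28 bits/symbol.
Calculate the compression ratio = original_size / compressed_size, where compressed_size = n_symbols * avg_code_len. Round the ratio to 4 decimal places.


original_size = n_symbols * orig_bits = 9261 * 16 = 148176 bits
compressed_size = n_symbols * avg_code_len = 9261 * 11.28 = 104464.08 bits
ratio = original_size / compressed_size = 148176 / 104464.08 = 1.4184

Compression ratio = 1.4184


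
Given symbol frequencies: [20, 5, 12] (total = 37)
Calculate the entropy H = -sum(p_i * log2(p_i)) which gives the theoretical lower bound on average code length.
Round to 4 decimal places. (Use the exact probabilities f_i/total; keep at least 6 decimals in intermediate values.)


Per-symbol terms -p_i * log2(p_i) with p_i = f_i/37:
  p = 20/37 = 0.540541: log2(p) = -0.887525, -p*log2(p) = 0.479743
  p = 5/37 = 0.135135: log2(p) = -2.887525, -p*log2(p) = 0.390206
  p = 12/37 = 0.324324: log2(p) = -1.624491, -p*log2(p) = 0.526862
H = 0.479743 + 0.390206 + 0.526862 = 1.396811

H = 1.3968 bits/symbol


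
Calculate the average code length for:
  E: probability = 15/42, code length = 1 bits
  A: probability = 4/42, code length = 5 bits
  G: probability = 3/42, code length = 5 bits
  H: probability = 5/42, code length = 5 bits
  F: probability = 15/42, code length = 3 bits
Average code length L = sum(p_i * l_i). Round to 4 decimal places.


Weighted contributions p_i * l_i:
  E: (15/42) * 1 = 15/42
  A: (4/42) * 5 = 20/42
  G: (3/42) * 5 = 15/42
  H: (5/42) * 5 = 25/42
  F: (15/42) * 3 = 45/42
Sum = (15 + 20 + 15 + 25 + 45)/42 = 120/42

L = 120/42 = 2.8571 bits/symbol


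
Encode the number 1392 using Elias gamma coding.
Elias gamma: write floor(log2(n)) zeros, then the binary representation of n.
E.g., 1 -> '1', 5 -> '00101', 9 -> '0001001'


num_bits = floor(log2(1392)) + 1 = 11
leading_zeros = num_bits - 1 = 10
binary(1392) = 10101110000

Elias gamma(1392) = '0000000000' + '10101110000' = 000000000010101110000 (21 bits)


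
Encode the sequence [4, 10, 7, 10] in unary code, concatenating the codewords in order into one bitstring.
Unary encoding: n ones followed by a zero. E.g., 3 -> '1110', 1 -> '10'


Encode each number as n ones followed by a terminating 0:
  4 -> 11110 (5 bits)
  10 -> 11111111110 (11 bits)
  7 -> 11111110 (8 bits)
  10 -> 11111111110 (11 bits)
Total length = 5 + 11 + 8 + 11 = 35 bits.

Unary([4, 10, 7, 10]) = 11110111111111101111111011111111110 (35 bits)


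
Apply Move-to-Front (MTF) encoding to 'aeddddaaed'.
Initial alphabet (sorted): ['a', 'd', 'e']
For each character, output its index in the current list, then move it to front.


MTF encoding:
'a': index 0 in ['a', 'd', 'e'] -> ['a', 'd', 'e']
'e': index 2 in ['a', 'd', 'e'] -> ['e', 'a', 'd']
'd': index 2 in ['e', 'a', 'd'] -> ['d', 'e', 'a']
'd': index 0 in ['d', 'e', 'a'] -> ['d', 'e', 'a']
'd': index 0 in ['d', 'e', 'a'] -> ['d', 'e', 'a']
'd': index 0 in ['d', 'e', 'a'] -> ['d', 'e', 'a']
'a': index 2 in ['d', 'e', 'a'] -> ['a', 'd', 'e']
'a': index 0 in ['a', 'd', 'e'] -> ['a', 'd', 'e']
'e': index 2 in ['a', 'd', 'e'] -> ['e', 'a', 'd']
'd': index 2 in ['e', 'a', 'd'] -> ['d', 'e', 'a']


Output: [0, 2, 2, 0, 0, 0, 2, 0, 2, 2]


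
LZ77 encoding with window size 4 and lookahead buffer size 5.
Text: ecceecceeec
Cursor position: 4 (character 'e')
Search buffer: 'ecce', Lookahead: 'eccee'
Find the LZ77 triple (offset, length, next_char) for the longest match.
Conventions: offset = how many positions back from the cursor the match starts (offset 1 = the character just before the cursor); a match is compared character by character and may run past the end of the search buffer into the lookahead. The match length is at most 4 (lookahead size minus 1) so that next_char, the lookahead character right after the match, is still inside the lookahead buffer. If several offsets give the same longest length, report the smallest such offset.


Try each offset into the search buffer:
  offset=1 (pos 3, char 'e'): match length 1
  offset=2 (pos 2, char 'c'): match length 0
  offset=3 (pos 1, char 'c'): match length 0
  offset=4 (pos 0, char 'e'): match length 4
Longest match has length 4 at offset 4.
next_char = character at position 4 + 4 = 8 -> 'e'

Best match: offset=4, length=4 (matching 'ecce' starting at position 0)
LZ77 triple: (4, 4, 'e')


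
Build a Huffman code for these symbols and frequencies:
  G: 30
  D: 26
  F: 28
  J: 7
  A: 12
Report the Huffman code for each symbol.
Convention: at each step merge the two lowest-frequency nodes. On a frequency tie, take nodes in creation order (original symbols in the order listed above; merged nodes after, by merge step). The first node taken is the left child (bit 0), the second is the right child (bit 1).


Huffman tree construction:
Step 1: Merge J(7) + A(12) = 19
Step 2: Merge (J+A)(19) + D(26) = 45
Step 3: Merge F(28) + G(30) = 58
Step 4: Merge ((J+A)+D)(45) + (F+G)(58) = 103
Read each symbol's code off the tree from the root (left child = 0, right child = 1).

Codes:
  G: 11 (length 2)
  D: 01 (length 2)
  F: 10 (length 2)
  J: 000 (length 3)
  A: 001 (length 3)
Average code length: 225/103 = 2.1845 bits/symbol


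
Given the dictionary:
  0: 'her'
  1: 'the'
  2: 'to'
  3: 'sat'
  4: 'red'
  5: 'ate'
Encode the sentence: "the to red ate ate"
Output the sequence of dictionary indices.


Look up each word in the dictionary:
  'the' -> 1
  'to' -> 2
  'red' -> 4
  'ate' -> 5
  'ate' -> 5

Encoded: [1, 2, 4, 5, 5]


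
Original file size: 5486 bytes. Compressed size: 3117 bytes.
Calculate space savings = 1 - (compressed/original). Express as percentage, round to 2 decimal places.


ratio = compressed/original = 3117/5486 = 0.568174
savings = 1 - ratio = 1 - 0.568174 = 0.431826
as a percentage: 0.431826 * 100 = 43.18%

Space savings = 1 - 3117/5486 = 43.18%


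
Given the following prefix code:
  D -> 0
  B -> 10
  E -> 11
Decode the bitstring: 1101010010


Decoding step by step:
Bits 11 -> E
Bits 0 -> D
Bits 10 -> B
Bits 10 -> B
Bits 0 -> D
Bits 10 -> B


Decoded message: EDBBDB


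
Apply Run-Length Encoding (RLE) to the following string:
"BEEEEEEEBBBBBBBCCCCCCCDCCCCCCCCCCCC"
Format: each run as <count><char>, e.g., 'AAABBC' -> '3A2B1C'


Scanning runs left to right:
  i=0: run of 'B' x 1 -> '1B'
  i=1: run of 'E' x 7 -> '7E'
  i=8: run of 'B' x 7 -> '7B'
  i=15: run of 'C' x 7 -> '7C'
  i=22: run of 'D' x 1 -> '1D'
  i=23: run of 'C' x 12 -> '12C'

RLE = 1B7E7B7C1D12C


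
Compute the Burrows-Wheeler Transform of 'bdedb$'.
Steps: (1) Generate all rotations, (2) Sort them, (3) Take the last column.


Rotations (sorted):
  0: $bdedb -> last char: b
  1: b$bded -> last char: d
  2: bdedb$ -> last char: $
  3: db$bde -> last char: e
  4: dedb$b -> last char: b
  5: edb$bd -> last char: d


BWT = bd$ebd


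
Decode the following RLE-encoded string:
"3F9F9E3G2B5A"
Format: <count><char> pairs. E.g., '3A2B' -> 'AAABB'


Expanding each <count><char> pair:
  3F -> 'FFF'
  9F -> 'FFFFFFFFF'
  9E -> 'EEEEEEEEE'
  3G -> 'GGG'
  2B -> 'BB'
  5A -> 'AAAAA'

Decoded = FFFFFFFFFFFFEEEEEEEEEGGGBBAAAAA


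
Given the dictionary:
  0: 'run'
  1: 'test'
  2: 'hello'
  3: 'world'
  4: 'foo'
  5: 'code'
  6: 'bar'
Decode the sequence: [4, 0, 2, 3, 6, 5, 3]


Look up each index in the dictionary:
  4 -> 'foo'
  0 -> 'run'
  2 -> 'hello'
  3 -> 'world'
  6 -> 'bar'
  5 -> 'code'
  3 -> 'world'

Decoded: "foo run hello world bar code world"


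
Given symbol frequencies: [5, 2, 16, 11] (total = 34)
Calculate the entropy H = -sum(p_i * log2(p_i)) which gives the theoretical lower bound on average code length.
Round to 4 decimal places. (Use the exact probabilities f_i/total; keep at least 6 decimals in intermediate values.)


Per-symbol terms -p_i * log2(p_i) with p_i = f_i/34:
  p = 5/34 = 0.147059: log2(p) = -2.765535, -p*log2(p) = 0.406696
  p = 2/34 = 0.058824: log2(p) = -4.087463, -p*log2(p) = 0.240439
  p = 16/34 = 0.470588: log2(p) = -1.087463, -p*log2(p) = 0.511747
  p = 11/34 = 0.323529: log2(p) = -1.628031, -p*log2(p) = 0.526716
H = 0.406696 + 0.240439 + 0.511747 + 0.526716 = 1.685598

H = 1.6856 bits/symbol


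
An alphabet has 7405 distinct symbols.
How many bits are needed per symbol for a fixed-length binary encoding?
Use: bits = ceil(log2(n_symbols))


log2(7405) = 12.8543
Bracket: 2^12 = 4096 < 7405 <= 2^13 = 8192
So ceil(log2(7405)) = 13

bits = ceil(log2(7405)) = ceil(12.8543) = 13 bits


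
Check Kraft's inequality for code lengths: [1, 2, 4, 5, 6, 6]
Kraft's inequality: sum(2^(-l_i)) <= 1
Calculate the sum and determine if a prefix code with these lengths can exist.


Sum = 2^(-1) + 2^(-2) + 2^(-4) + 2^(-5) + 2^(-6) + 2^(-6)
    = 0.5 + 0.25 + 0.0625 + 0.03125 + 0.015625 + 0.015625
    = 56/64 = 0.875
Since 0.875 <= 1, Kraft's inequality IS satisfied.
A prefix code with these lengths CAN exist.

Kraft sum = 0.875. Satisfied.


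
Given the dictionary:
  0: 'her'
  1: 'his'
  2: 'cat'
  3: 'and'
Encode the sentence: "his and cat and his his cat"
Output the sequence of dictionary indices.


Look up each word in the dictionary:
  'his' -> 1
  'and' -> 3
  'cat' -> 2
  'and' -> 3
  'his' -> 1
  'his' -> 1
  'cat' -> 2

Encoded: [1, 3, 2, 3, 1, 1, 2]


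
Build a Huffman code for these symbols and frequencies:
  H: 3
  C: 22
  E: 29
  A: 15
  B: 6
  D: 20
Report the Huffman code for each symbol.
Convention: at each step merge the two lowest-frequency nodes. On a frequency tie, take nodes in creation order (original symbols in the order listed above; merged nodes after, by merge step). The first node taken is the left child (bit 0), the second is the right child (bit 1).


Huffman tree construction:
Step 1: Merge H(3) + B(6) = 9
Step 2: Merge (H+B)(9) + A(15) = 24
Step 3: Merge D(20) + C(22) = 42
Step 4: Merge ((H+B)+A)(24) + E(29) = 53
Step 5: Merge (D+C)(42) + (((H+B)+A)+E)(53) = 95
Read each symbol's code off the tree from the root (left child = 0, right child = 1).

Codes:
  H: 1000 (length 4)
  C: 01 (length 2)
  E: 11 (length 2)
  A: 101 (length 3)
  B: 1001 (length 4)
  D: 00 (length 2)
Average code length: 223/95 = 2.3474 bits/symbol
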